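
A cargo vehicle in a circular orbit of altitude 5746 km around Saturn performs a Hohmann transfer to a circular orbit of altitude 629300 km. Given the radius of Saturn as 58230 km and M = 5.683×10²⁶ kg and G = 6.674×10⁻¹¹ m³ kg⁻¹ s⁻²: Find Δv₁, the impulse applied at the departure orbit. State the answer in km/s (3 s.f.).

Δv ≈ 8.59 km/s

μ = GM = 6.674×10⁻¹¹ × 5.683×10²⁶ = 3.793×10¹⁶ m³/s².
r₁ = 58230 + 5746 = 63976 km = 6.3976×10⁷ m.
r₂ = 58230 + 629300 = 687530 km = 6.8753×10⁸ m.
Transfer ellipse a_t = (r₁ + r₂)/2 = 3.758×10⁸ m.
At r₁: circular v_c1 = √(μ/r₁) = 24350 m/s; transfer-perikrone v_p = √[μ(2/r₁ − 1/a_t)] = 32940 m/s.
Δv₁ = v_p − v_c1 = 8587 m/s.
= 8.587 km/s.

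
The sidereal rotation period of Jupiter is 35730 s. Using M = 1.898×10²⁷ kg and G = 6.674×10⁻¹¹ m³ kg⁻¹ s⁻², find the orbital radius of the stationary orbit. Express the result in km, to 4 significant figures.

r_sync ≈ 1.600×10⁵ km

μ = GM = 6.674×10⁻¹¹ × 1.898×10²⁷ = 1.267×10¹⁷ m³/s².
A synchronous orbit has period T, so by Kepler's third law a = (μT²/4π²)^(1/3).
μT²/4π² = 1.267×10¹⁷ × (3.573×10⁴)² / 39.48 = 4.096×10²⁴ m³.
a = 1.600×10⁸ m = 1.6000×10⁵ km.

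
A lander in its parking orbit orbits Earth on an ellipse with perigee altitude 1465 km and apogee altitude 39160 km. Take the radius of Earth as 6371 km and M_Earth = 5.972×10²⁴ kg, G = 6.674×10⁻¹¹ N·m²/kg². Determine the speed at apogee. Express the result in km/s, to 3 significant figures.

μ = GM = 6.674×10⁻¹¹ × 5.972×10²⁴ = 3.986×10¹⁴ m³/s².
r_p = 6371 + 1465 = 7836.0 km = 7.8360×10⁶ m.
r_a = 6371 + 39160 = 45531 km = 4.5531×10⁷ m.
Semi-major axis a = (r_p + r_a)/2 = 26684 km = 2.668×10⁷ m.
Vis-viva: v² = μ(2/r − 1/a) = 3.986×10¹⁴ × (4.393×10⁻⁸ − 3.748×10⁻⁸) = 2.571×10⁶ m²/s².
v = 1603 m/s = 1.603 km/s.

v ≈ 1.60 km/s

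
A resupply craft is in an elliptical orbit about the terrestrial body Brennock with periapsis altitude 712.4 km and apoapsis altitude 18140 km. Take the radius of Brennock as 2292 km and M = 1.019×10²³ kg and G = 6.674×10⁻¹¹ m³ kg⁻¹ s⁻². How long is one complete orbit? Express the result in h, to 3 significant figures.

T ≈ 26.8 h

μ = GM = 6.674×10⁻¹¹ × 1.019×10²³ = 6.801×10¹² m³/s².
r_p = 2292 + 712.4 = 3004.4 km = 3.0044×10⁶ m.
r_a = 2292 + 18140 = 20432 km = 2.0432×10⁷ m.
Semi-major axis a = (r_p + r_a)/2 = (3004.4 + 20432)/2 = 11718 km = 1.172×10⁷ m.
By Kepler's third law T = 2π√(a³/μ) = 2π × 1.538×10⁴ = 9.665×10⁴ s.
= 26.85 h.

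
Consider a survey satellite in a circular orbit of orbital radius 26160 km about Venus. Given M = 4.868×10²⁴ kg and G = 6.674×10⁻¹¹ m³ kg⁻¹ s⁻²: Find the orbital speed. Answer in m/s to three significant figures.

μ = GM = 6.674×10⁻¹¹ × 4.868×10²⁴ = 3.249×10¹⁴ m³/s².
r = 26160 km = 2.616×10⁷ m.
For a circular orbit v = √(μ/r) = √(3.249×10¹⁴ / 2.616×10⁷) = √(1.242×10⁷) = 3524 m/s.

v ≈ 3520 m/s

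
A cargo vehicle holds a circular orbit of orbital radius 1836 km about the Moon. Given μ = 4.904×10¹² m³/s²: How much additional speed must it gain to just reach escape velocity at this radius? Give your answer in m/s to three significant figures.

Δv ≈ 677 m/s

r = 1836 km = 1.836×10⁶ m.
Circular speed v_c = √(μ/r) = 1634 m/s.
Escape speed v_esc = √(2μ/r) = √2 × v_c = 2311 m/s.
Δv = v_esc − v_c = 677.0 m/s.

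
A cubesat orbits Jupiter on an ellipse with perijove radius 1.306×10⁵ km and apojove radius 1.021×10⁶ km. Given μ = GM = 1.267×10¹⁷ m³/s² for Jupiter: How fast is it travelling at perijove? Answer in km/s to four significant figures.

Semi-major axis a = (r_p + r_a)/2 = 5.7580×10⁵ km = 5.758×10⁸ m.
Vis-viva: v² = μ(2/r − 1/a) = 1.267×10¹⁷ × (1.531×10⁻⁸ − 1.737×10⁻⁹) = 1.720×10⁹ m²/s².
v = 41480 m/s = 41.48 km/s.

v ≈ 41.48 km/s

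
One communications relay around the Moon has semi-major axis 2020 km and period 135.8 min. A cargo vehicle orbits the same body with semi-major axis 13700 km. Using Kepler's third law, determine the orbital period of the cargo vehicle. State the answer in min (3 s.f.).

Kepler's third law: T² ∝ a³, so T₂ = T₁ (a₂/a₁)^(3/2).
a₂/a₁ = 6.782, (a₂/a₁)^(3/2) = 17.66.
T₂ = 135.8 × 17.66 = 2399 min.

T₂ ≈ 2400 min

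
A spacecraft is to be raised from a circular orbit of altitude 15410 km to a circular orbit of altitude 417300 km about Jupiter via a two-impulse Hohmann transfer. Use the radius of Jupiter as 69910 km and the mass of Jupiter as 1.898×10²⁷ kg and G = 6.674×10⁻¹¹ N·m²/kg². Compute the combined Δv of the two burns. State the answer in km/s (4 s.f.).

μ = GM = 6.674×10⁻¹¹ × 1.898×10²⁷ = 1.267×10¹⁷ m³/s².
r₁ = 69910 + 15410 = 85320 km = 8.5320×10⁷ m.
r₂ = 69910 + 417300 = 487210 km = 4.8721×10⁸ m.
Transfer ellipse a_t = (r₁ + r₂)/2 = 2.863×10⁸ m.
At r₁: circular v_c1 = √(μ/r₁) = 38530 m/s; transfer-perijove v_p = √[μ(2/r₁ − 1/a_t)] = 50270 m/s.
Δv₁ = v_p − v_c1 = 11740 m/s.
At r₂: circular v_c2 = √(μ/r₂) = 16120 m/s; transfer-apojove v_a = √[μ(2/r₂ − 1/a_t)] = 8803 m/s.
Δv₂ = v_c2 − v_a = 7322 m/s.
Total Δv = Δv₁ + Δv₂ = 19060 m/s = 19.06 km/s.

Δv_total ≈ 19.06 km/s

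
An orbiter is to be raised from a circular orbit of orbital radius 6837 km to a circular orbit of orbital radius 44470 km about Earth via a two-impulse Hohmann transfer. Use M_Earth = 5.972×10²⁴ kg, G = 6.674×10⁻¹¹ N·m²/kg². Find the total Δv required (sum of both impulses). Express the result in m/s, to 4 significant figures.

Δv_total ≈ 3866 m/s

μ = GM = 6.674×10⁻¹¹ × 5.972×10²⁴ = 3.986×10¹⁴ m³/s².
r₁ = 6837 km = 6.837×10⁶ m.
r₂ = 44470 km = 4.447×10⁷ m.
Transfer ellipse a_t = (r₁ + r₂)/2 = 2.565×10⁷ m.
At r₁: circular v_c1 = √(μ/r₁) = 7635 m/s; transfer-perigee v_p = √[μ(2/r₁ − 1/a_t)] = 10050 m/s.
Δv₁ = v_p − v_c1 = 2417 m/s.
At r₂: circular v_c2 = √(μ/r₂) = 2994 m/s; transfer-apogee v_a = √[μ(2/r₂ − 1/a_t)] = 1546 m/s.
Δv₂ = v_c2 − v_a = 1448 m/s.
Total Δv = Δv₁ + Δv₂ = 3866 m/s.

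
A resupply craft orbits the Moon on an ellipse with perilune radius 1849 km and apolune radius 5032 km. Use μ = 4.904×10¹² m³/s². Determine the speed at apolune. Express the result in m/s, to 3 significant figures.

v ≈ 724 m/s

Semi-major axis a = (r_p + r_a)/2 = 3440.5 km = 3.440×10⁶ m.
Vis-viva: v² = μ(2/r − 1/a) = 4.904×10¹² × (3.975×10⁻⁷ − 2.907×10⁻⁷) = 5.238×10⁵ m²/s².
v = 723.7 m/s.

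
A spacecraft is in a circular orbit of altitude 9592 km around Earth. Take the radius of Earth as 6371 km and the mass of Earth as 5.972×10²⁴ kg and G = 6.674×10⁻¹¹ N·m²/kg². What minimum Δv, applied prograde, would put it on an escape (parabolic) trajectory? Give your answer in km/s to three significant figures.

Δv ≈ 2.07 km/s

μ = GM = 6.674×10⁻¹¹ × 5.972×10²⁴ = 3.986×10¹⁴ m³/s².
r = 6371 + 9592 = 15963 km = 1.5963×10⁷ m.
Circular speed v_c = √(μ/r) = 4997 m/s.
Escape speed v_esc = √(2μ/r) = √2 × v_c = 7067 m/s.
Δv = v_esc − v_c = 2070 m/s = 2.070 km/s.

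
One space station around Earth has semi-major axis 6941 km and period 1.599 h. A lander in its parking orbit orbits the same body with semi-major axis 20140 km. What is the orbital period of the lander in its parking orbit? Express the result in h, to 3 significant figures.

Kepler's third law: T² ∝ a³, so T₂ = T₁ (a₂/a₁)^(3/2).
a₂/a₁ = 2.902, (a₂/a₁)^(3/2) = 4.943.
T₂ = 1.599 × 4.943 = 7.903 h.

T₂ ≈ 7.90 h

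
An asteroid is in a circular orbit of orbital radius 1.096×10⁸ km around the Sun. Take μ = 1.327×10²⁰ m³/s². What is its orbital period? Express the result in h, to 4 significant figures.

r = 1.096×10⁸ km = 1.096×10¹¹ m.
Kepler's third law: T = 2π√(r³/μ) = 2π√((1.096×10¹¹)³ / 1.327×10²⁰).
r³/μ = 9.921×10¹² s², so T = 2π × 3.150×10⁶ = 1.979×10⁷ s.
Converting: 1.979×10⁷ s ÷ 3600 = 5497 h.

T ≈ 5497 h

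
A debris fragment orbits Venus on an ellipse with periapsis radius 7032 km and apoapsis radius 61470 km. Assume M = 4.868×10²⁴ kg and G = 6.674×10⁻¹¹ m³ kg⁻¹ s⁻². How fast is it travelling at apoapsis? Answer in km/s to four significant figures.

μ = GM = 6.674×10⁻¹¹ × 4.868×10²⁴ = 3.249×10¹⁴ m³/s².
Semi-major axis a = (r_p + r_a)/2 = 34251 km = 3.425×10⁷ m.
Vis-viva: v² = μ(2/r − 1/a) = 3.249×10¹⁴ × (3.254×10⁻⁸ − 2.920×10⁻⁸) = 1.085×10⁶ m²/s².
v = 1042 m/s = 1.042 km/s.

v ≈ 1.042 km/s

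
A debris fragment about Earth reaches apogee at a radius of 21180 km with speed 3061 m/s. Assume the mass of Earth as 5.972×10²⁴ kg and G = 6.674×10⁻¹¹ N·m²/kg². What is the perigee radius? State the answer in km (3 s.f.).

perigee radius ≈ 7020 km

μ = GM = 6.674×10⁻¹¹ × 5.972×10²⁴ = 3.986×10¹⁴ m³/s².
r_a = 2.118×10⁷ m.
Specific energy ε = v²/2 − μ/r = -1.413×10⁷ J/kg, so a = −μ/(2ε) = 1.410×10⁷ m.
The apsides satisfy r_p + r_a = 2a, so the perigee radius is 2a − r_a = 7.021×10⁶ m = 7020.6 km.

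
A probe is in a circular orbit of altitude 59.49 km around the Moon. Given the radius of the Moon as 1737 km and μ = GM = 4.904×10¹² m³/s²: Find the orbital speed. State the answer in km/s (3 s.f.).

v ≈ 1.65 km/s

r = 1737 + 59.49 = 1796.5 km = 1.7965×10⁶ m.
For a circular orbit v = √(μ/r) = √(4.904×10¹² / 1.796×10⁶) = √(2.730×10⁶) = 1652 m/s.
That is 1.652 km/s.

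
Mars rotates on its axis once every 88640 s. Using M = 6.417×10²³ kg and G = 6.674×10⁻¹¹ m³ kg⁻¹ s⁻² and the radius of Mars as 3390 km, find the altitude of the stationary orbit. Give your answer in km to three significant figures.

h_sync ≈ 17000 km

μ = GM = 6.674×10⁻¹¹ × 6.417×10²³ = 4.283×10¹³ m³/s².
A synchronous orbit has period T, so by Kepler's third law a = (μT²/4π²)^(1/3).
μT²/4π² = 4.283×10¹³ × (8.864×10⁴)² / 39.48 = 8.524×10²¹ m³.
a = 2.043×10⁷ m = 20427 km.
Altitude h = a − R = 20427 − 3390 = 17037 km.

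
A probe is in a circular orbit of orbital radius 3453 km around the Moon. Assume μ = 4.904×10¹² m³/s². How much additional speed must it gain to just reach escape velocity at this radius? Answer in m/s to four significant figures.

Δv ≈ 493.6 m/s

r = 3453 km = 3.453×10⁶ m.
Circular speed v_c = √(μ/r) = 1192 m/s.
Escape speed v_esc = √(2μ/r) = √2 × v_c = 1685 m/s.
Δv = v_esc − v_c = 493.6 m/s.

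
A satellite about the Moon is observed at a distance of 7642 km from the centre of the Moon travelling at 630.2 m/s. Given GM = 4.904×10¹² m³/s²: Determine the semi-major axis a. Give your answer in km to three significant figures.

a ≈ 5530 km

r = 7.642×10⁶ m.
Specific orbital energy ε = v²/2 − μ/r = (630.2)²/2 − 4.904×10¹²/7.642×10⁶ = -4.431×10⁵ J/kg.
Since ε = −μ/(2a), a = −μ/(2ε) = 5.533×10⁶ m = 5533.2 km.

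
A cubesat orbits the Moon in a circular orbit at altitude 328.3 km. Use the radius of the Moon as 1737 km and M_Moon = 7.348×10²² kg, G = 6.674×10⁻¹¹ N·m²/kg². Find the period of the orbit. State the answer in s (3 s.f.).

μ = GM = 6.674×10⁻¹¹ × 7.348×10²² = 4.904×10¹² m³/s².
r = 1737 + 328.3 = 2065.3 km = 2.0653×10⁶ m.
Kepler's third law: T = 2π√(r³/μ) = 2π√((2.065×10⁶)³ / 4.904×10¹²).
r³/μ = 1.796×10⁶ s², so T = 2π × 1.340×10³ = 8.421×10³ s.

T ≈ 8420 s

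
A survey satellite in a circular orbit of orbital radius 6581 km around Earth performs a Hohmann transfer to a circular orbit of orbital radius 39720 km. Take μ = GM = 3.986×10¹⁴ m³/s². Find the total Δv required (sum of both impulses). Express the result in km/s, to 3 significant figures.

Δv_total ≈ 3.89 km/s

r₁ = 6581 km = 6.581×10⁶ m.
r₂ = 39720 km = 3.972×10⁷ m.
Transfer ellipse a_t = (r₁ + r₂)/2 = 2.315×10⁷ m.
At r₁: circular v_c1 = √(μ/r₁) = 7783 m/s; transfer-perigee v_p = √[μ(2/r₁ − 1/a_t)] = 10190 m/s.
Δv₁ = v_p − v_c1 = 2411 m/s.
At r₂: circular v_c2 = √(μ/r₂) = 3168 m/s; transfer-apogee v_a = √[μ(2/r₂ − 1/a_t)] = 1689 m/s.
Δv₂ = v_c2 − v_a = 1479 m/s.
Total Δv = Δv₁ + Δv₂ = 3890 m/s = 3.890 km/s.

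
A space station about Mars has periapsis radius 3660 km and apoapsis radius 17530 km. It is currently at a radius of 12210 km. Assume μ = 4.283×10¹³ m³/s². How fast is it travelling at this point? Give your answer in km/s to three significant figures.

v ≈ 1.72 km/s

Semi-major axis a = (r_p + r_a)/2 = 10595 km = 1.060×10⁷ m.
Vis-viva: v² = μ(2/r − 1/a) = 4.283×10¹³ × (1.638×10⁻⁷ − 9.438×10⁻⁸) = 2.973×10⁶ m²/s².
v = 1724 m/s = 1.724 km/s.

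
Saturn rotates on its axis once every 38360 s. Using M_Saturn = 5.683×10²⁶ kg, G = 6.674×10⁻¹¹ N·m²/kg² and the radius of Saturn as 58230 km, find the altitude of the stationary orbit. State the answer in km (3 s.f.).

h_sync ≈ 54000 km

μ = GM = 6.674×10⁻¹¹ × 5.683×10²⁶ = 3.793×10¹⁶ m³/s².
A synchronous orbit has period T, so by Kepler's third law a = (μT²/4π²)^(1/3).
μT²/4π² = 3.793×10¹⁶ × (3.836×10⁴)² / 39.48 = 1.414×10²⁴ m³.
a = 1.122×10⁸ m = 1.1223×10⁵ km.
Altitude h = a − R = 1.1223×10⁵ − 58230 = 54003 km.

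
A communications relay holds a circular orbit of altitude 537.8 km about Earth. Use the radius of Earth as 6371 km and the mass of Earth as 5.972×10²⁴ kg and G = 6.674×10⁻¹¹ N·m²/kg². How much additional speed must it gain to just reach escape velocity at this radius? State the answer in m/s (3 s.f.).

Δv ≈ 3150 m/s

μ = GM = 6.674×10⁻¹¹ × 5.972×10²⁴ = 3.986×10¹⁴ m³/s².
r = 6371 + 537.8 = 6908.8 km = 6.9088×10⁶ m.
Circular speed v_c = √(μ/r) = 7595 m/s.
Escape speed v_esc = √(2μ/r) = √2 × v_c = 10740 m/s.
Δv = v_esc − v_c = 3146 m/s.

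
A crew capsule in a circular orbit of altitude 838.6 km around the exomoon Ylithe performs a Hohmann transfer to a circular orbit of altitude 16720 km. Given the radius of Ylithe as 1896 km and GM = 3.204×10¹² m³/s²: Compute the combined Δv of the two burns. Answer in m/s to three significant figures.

r₁ = 1896 + 838.6 = 2734.6 km = 2.7346×10⁶ m.
r₂ = 1896 + 16720 = 18616 km = 1.8616×10⁷ m.
Transfer ellipse a_t = (r₁ + r₂)/2 = 1.068×10⁷ m.
At r₁: circular v_c1 = √(μ/r₁) = 1082 m/s; transfer-periapsis v_p = √[μ(2/r₁ − 1/a_t)] = 1429 m/s.
Δv₁ = v_p − v_c1 = 347.0 m/s.
At r₂: circular v_c2 = √(μ/r₂) = 414.9 m/s; transfer-apoapsis v_a = √[μ(2/r₂ − 1/a_t)] = 210.0 m/s.
Δv₂ = v_c2 − v_a = 204.9 m/s.
Total Δv = Δv₁ + Δv₂ = 551.9 m/s.

Δv_total ≈ 552 m/s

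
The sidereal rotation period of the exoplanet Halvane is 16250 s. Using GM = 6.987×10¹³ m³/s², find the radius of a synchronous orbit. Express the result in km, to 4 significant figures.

r_sync ≈ 7760 km

A synchronous orbit has period T, so by Kepler's third law a = (μT²/4π²)^(1/3).
μT²/4π² = 6.987×10¹³ × (1.625×10⁴)² / 39.48 = 4.673×10²⁰ m³.
a = 7.760×10⁶ m = 7760.3 km.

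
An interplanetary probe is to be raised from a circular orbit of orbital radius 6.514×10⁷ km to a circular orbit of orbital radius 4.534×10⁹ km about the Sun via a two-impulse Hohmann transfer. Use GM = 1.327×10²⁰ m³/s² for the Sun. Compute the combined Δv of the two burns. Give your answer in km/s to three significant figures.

Δv_total ≈ 22.7 km/s

r₁ = 6.514×10⁷ km = 6.514×10¹⁰ m.
r₂ = 4.534×10⁹ km = 4.534×10¹² m.
Transfer ellipse a_t = (r₁ + r₂)/2 = 2.300×10¹² m.
At r₁: circular v_c1 = √(μ/r₁) = 45130 m/s; transfer-perihelion v_p = √[μ(2/r₁ − 1/a_t)] = 63380 m/s.
Δv₁ = v_p − v_c1 = 18240 m/s.
At r₂: circular v_c2 = √(μ/r₂) = 5410 m/s; transfer-aphelion v_a = √[μ(2/r₂ − 1/a_t)] = 910.5 m/s.
Δv₂ = v_c2 − v_a = 4499 m/s.
Total Δv = Δv₁ + Δv₂ = 22740 m/s = 22.74 km/s.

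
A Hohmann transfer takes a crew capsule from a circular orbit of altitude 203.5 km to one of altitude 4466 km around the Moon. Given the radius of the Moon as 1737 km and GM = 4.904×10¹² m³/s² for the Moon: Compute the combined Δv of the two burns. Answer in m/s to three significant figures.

r₁ = 1737 + 203.5 = 1940.5 km = 1.9405×10⁶ m.
r₂ = 1737 + 4466 = 6203.0 km = 6.2030×10⁶ m.
Transfer ellipse a_t = (r₁ + r₂)/2 = 4.072×10⁶ m.
At r₁: circular v_c1 = √(μ/r₁) = 1590 m/s; transfer-perilune v_p = √[μ(2/r₁ − 1/a_t)] = 1962 m/s.
Δv₁ = v_p − v_c1 = 372.4 m/s.
At r₂: circular v_c2 = √(μ/r₂) = 889.1 m/s; transfer-apolune v_a = √[μ(2/r₂ − 1/a_t)] = 613.8 m/s.
Δv₂ = v_c2 − v_a = 275.3 m/s.
Total Δv = Δv₁ + Δv₂ = 647.8 m/s.

Δv_total ≈ 648 m/s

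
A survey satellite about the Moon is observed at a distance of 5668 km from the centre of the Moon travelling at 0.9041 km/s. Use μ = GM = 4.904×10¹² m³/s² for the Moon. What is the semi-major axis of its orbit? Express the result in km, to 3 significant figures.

r = 5.668×10⁶ m.
Specific orbital energy ε = v²/2 − μ/r = (904.1)²/2 − 4.904×10¹²/5.668×10⁶ = -4.565×10⁵ J/kg.
Since ε = −μ/(2a), a = −μ/(2ε) = 5.371×10⁶ m = 5371.2 km.

a ≈ 5370 km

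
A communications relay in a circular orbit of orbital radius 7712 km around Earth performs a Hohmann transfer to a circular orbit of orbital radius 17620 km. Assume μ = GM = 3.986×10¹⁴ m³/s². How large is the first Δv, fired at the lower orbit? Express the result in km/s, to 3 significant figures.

Δv ≈ 1.29 km/s

r₁ = 7712 km = 7.712×10⁶ m.
r₂ = 17620 km = 1.762×10⁷ m.
Transfer ellipse a_t = (r₁ + r₂)/2 = 1.267×10⁷ m.
At r₁: circular v_c1 = √(μ/r₁) = 7189 m/s; transfer-perigee v_p = √[μ(2/r₁ − 1/a_t)] = 8479 m/s.
Δv₁ = v_p − v_c1 = 1290 m/s.
= 1.290 km/s.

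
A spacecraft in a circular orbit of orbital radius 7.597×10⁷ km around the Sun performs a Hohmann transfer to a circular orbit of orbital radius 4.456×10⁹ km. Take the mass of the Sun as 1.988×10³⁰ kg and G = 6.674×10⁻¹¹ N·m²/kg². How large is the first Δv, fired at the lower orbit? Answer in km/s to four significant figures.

μ = GM = 6.674×10⁻¹¹ × 1.988×10³⁰ = 1.327×10²⁰ m³/s².
r₁ = 7.597×10⁷ km = 7.597×10¹⁰ m.
r₂ = 4.456×10⁹ km = 4.456×10¹² m.
Transfer ellipse a_t = (r₁ + r₂)/2 = 2.266×10¹² m.
At r₁: circular v_c1 = √(μ/r₁) = 41790 m/s; transfer-perihelion v_p = √[μ(2/r₁ − 1/a_t)] = 58600 m/s.
Δv₁ = v_p − v_c1 = 16810 m/s.
= 16.81 km/s.

Δv ≈ 16.81 km/s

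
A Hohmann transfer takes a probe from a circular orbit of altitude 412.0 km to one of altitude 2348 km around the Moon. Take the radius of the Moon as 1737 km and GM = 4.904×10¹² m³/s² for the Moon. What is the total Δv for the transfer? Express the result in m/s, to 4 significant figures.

r₁ = 1737 + 412.0 = 2149.0 km = 2.1490×10⁶ m.
r₂ = 1737 + 2348 = 4085.0 km = 4.0850×10⁶ m.
Transfer ellipse a_t = (r₁ + r₂)/2 = 3.117×10⁶ m.
At r₁: circular v_c1 = √(μ/r₁) = 1511 m/s; transfer-perilune v_p = √[μ(2/r₁ − 1/a_t)] = 1729 m/s.
Δv₁ = v_p − v_c1 = 218.7 m/s.
At r₂: circular v_c2 = √(μ/r₂) = 1096 m/s; transfer-apolune v_a = √[μ(2/r₂ − 1/a_t)] = 909.8 m/s.
Δv₂ = v_c2 − v_a = 185.9 m/s.
Total Δv = Δv₁ + Δv₂ = 404.6 m/s.

Δv_total ≈ 404.6 m/s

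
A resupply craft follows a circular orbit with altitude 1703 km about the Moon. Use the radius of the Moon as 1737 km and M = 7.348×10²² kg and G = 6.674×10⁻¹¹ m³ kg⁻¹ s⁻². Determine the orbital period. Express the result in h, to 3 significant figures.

μ = GM = 6.674×10⁻¹¹ × 7.348×10²² = 4.904×10¹² m³/s².
r = 1737 + 1703 = 3440.0 km = 3.4400×10⁶ m.
Kepler's third law: T = 2π√(r³/μ) = 2π√((3.440×10⁶)³ / 4.904×10¹²).
r³/μ = 8.301×10⁶ s², so T = 2π × 2.881×10³ = 1.810×10⁴ s.
Converting: 1.810×10⁴ s ÷ 3600 = 5.028 h.

T ≈ 5.03 h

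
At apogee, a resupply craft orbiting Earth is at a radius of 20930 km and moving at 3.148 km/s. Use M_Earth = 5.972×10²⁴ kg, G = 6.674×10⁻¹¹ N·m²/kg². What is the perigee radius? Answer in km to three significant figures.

μ = GM = 6.674×10⁻¹¹ × 5.972×10²⁴ = 3.986×10¹⁴ m³/s².
r_a = 2.093×10⁷ m.
Specific energy ε = v²/2 − μ/r = -1.409×10⁷ J/kg, so a = −μ/(2ε) = 1.415×10⁷ m.
The apsides satisfy r_p + r_a = 2a, so the perigee radius is 2a − r_a = 7.361×10⁶ m = 7361.3 km.

perigee radius ≈ 7360 km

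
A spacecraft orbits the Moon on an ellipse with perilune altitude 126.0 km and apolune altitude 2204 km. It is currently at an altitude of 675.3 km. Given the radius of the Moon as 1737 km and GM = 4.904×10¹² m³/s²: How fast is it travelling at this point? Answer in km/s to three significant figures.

r_p = 1737 + 126.0 = 1863.0 km = 1.8630×10⁶ m.
r_a = 1737 + 2204 = 3941.0 km = 3.9410×10⁶ m.
r = 1737 + 675.3 = 2412.3 km = 2.412×10⁶ m.
Semi-major axis a = (r_p + r_a)/2 = 2902.0 km = 2.902×10⁶ m.
Vis-viva: v² = μ(2/r − 1/a) = 4.904×10¹² × (8.291×10⁻⁷ − 3.446×10⁻⁷) = 2.376×10⁶ m²/s².
v = 1541 m/s = 1.541 km/s.

v ≈ 1.54 km/s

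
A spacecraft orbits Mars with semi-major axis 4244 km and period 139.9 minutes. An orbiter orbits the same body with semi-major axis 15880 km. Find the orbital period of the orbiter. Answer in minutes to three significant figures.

Kepler's third law: T² ∝ a³, so T₂ = T₁ (a₂/a₁)^(3/2).
a₂/a₁ = 3.742, (a₂/a₁)^(3/2) = 7.238.
T₂ = 139.9 × 7.238 = 1013 minutes.

T₂ ≈ 1010 minutes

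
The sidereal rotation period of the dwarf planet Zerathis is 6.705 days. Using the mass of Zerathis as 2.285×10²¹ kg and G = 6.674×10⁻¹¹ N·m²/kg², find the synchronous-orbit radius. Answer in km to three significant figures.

r_sync ≈ 10900 km

μ = GM = 6.674×10⁻¹¹ × 2.285×10²¹ = 1.525×10¹¹ m³/s².
T = 6.705 days = 5.793×10⁵ s.
A synchronous orbit has period T, so by Kepler's third law a = (μT²/4π²)^(1/3).
μT²/4π² = 1.525×10¹¹ × (5.793×10⁵)² / 39.48 = 1.296×10²¹ m³.
a = 1.090×10⁷ m = 10904 km.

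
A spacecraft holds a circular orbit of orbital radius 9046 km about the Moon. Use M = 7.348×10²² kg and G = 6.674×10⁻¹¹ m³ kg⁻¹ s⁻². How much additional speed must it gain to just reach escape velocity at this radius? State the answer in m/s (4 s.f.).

Δv ≈ 305.0 m/s

μ = GM = 6.674×10⁻¹¹ × 7.348×10²² = 4.904×10¹² m³/s².
r = 9046 km = 9.046×10⁶ m.
Circular speed v_c = √(μ/r) = 736.3 m/s.
Escape speed v_esc = √(2μ/r) = √2 × v_c = 1041 m/s.
Δv = v_esc − v_c = 305.0 m/s.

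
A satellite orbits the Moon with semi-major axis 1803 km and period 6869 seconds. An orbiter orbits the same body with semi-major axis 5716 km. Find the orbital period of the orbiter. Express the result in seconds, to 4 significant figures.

Kepler's third law: T² ∝ a³, so T₂ = T₁ (a₂/a₁)^(3/2).
a₂/a₁ = 3.170, (a₂/a₁)^(3/2) = 5.645.
T₂ = 6869 × 5.645 = 38770 seconds.

T₂ ≈ 38770 seconds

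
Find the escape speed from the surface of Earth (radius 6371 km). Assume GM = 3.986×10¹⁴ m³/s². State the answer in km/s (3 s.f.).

r = R = 6.371×10⁶ m.
Escape speed v_esc = √(2μ/r) = √(2 × 3.986×10¹⁴ / 6.371×10⁶) = √(1.251×10⁸) = 11190 m/s.
= 11.19 km/s.

v_esc ≈ 11.2 km/s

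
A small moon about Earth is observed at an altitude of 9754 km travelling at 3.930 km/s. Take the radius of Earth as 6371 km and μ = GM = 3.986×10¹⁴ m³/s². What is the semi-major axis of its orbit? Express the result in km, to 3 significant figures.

a ≈ 11700 km

r = 6371 + 9754 = 16125 km = 1.612×10⁷ m.
Specific orbital energy ε = v²/2 − μ/r = (3930)²/2 − 3.986×10¹⁴/1.612×10⁷ = -1.700×10⁷ J/kg.
Since ε = −μ/(2a), a = −μ/(2ε) = 1.173×10⁷ m = 11726 km.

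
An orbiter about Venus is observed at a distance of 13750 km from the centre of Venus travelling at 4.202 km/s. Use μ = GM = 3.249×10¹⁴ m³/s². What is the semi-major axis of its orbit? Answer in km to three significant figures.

a ≈ 11000 km

r = 1.375×10⁷ m.
Vis-viva rearranged: 1/a = 2/r − v²/μ = 1.455×10⁻⁷ − 5.435×10⁻⁸ = 9.111×10⁻⁸ m⁻¹.
a = 1.098×10⁷ m = 10976 km.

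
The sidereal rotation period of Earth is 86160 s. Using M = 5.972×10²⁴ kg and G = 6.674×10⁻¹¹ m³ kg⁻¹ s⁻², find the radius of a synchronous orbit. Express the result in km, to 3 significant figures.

r_sync ≈ 42200 km

μ = GM = 6.674×10⁻¹¹ × 5.972×10²⁴ = 3.986×10¹⁴ m³/s².
A synchronous orbit has period T, so by Kepler's third law a = (μT²/4π²)^(1/3).
μT²/4π² = 3.986×10¹⁴ × (8.616×10⁴)² / 39.48 = 7.495×10²² m³.
a = 4.216×10⁷ m = 42162 km.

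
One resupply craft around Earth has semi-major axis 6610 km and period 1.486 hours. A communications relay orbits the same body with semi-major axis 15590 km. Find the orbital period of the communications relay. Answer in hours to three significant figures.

Kepler's third law: T² ∝ a³, so T₂ = T₁ (a₂/a₁)^(3/2).
a₂/a₁ = 2.359, (a₂/a₁)^(3/2) = 3.622.
T₂ = 1.486 × 3.622 = 5.383 hours.

T₂ ≈ 5.38 hours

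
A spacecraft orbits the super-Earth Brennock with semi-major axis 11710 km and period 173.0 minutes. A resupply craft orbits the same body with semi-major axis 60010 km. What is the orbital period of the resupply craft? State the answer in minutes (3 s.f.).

Kepler's third law: T² ∝ a³, so T₂ = T₁ (a₂/a₁)^(3/2).
a₂/a₁ = 5.125, (a₂/a₁)^(3/2) = 11.60.
T₂ = 173.0 × 11.60 = 2007 minutes.

T₂ ≈ 2010 minutes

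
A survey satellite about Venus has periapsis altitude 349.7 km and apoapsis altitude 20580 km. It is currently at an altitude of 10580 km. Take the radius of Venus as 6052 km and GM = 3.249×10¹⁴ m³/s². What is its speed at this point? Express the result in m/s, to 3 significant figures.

v ≈ 4400 m/s

r_p = 6052 + 349.7 = 6401.7 km = 6.4017×10⁶ m.
r_a = 6052 + 20580 = 26632 km = 2.6632×10⁷ m.
r = 6052 + 10580 = 16632 km = 1.663×10⁷ m.
Semi-major axis a = (r_p + r_a)/2 = 16517 km = 1.652×10⁷ m.
Vis-viva: v² = μ(2/r − 1/a) = 3.249×10¹⁴ × (1.203×10⁻⁷ − 6.054×10⁻⁸) = 1.940×10⁷ m²/s².
v = 4404 m/s.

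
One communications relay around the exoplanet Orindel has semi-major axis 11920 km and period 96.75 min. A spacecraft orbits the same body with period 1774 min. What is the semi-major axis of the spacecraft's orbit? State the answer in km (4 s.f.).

a₂ ≈ 82890 km

Kepler's third law: a³ ∝ T², so a₂ = a₁ (T₂/T₁)^(2/3).
T₂/T₁ = 18.34, (T₂/T₁)^(2/3) = 6.953.
a₂ = 11920 × 6.953 = 82890 km.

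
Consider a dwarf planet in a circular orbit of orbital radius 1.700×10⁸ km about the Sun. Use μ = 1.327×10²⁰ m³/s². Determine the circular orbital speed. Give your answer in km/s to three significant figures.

r = 1.700×10⁸ km = 1.700×10¹¹ m.
For a circular orbit v = √(μ/r) = √(1.327×10²⁰ / 1.700×10¹¹) = √(7.806×10⁸) = 27940 m/s.
That is 27.94 km/s.

v ≈ 27.9 km/s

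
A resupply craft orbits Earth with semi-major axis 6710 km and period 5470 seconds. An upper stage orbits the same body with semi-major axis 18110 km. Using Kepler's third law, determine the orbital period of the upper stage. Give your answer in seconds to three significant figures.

Kepler's third law: T² ∝ a³, so T₂ = T₁ (a₂/a₁)^(3/2).
a₂/a₁ = 2.699, (a₂/a₁)^(3/2) = 4.434.
T₂ = 5470 × 4.434 = 24250 seconds.

T₂ ≈ 24300 seconds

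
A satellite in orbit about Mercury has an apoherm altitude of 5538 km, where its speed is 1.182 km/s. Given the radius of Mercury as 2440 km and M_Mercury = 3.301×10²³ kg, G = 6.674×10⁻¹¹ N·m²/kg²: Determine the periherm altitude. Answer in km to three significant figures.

periherm altitude ≈ 262 km

μ = GM = 6.674×10⁻¹¹ × 3.301×10²³ = 2.203×10¹³ m³/s².
r_a = 2440 + 5538 = 7978.0 km = 7.978×10⁶ m.
Specific energy ε = v²/2 − μ/r = -2.063×10⁶ J/kg, so a = −μ/(2ε) = 5.340×10⁶ m.
The apsides satisfy r_p + r_a = 2a, so the periherm radius is 2a − r_a = 2.702×10⁶ m = 2701.6 km.
Periherm altitude = 2701.6 − 2440 = 261.61 km.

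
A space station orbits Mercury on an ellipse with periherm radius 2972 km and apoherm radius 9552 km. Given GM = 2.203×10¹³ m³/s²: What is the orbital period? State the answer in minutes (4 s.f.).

Semi-major axis a = (r_p + r_a)/2 = (2972.0 + 9552.0)/2 = 6262.0 km = 6.262×10⁶ m.
By Kepler's third law T = 2π√(a³/μ) = 2π × 3.339×10³ = 2.098×10⁴ s.
= 349.6 minutes.

T ≈ 349.6 minutes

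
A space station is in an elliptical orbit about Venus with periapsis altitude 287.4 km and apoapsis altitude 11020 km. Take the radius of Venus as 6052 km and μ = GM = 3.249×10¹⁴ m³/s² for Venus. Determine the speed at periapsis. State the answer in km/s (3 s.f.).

v ≈ 8.65 km/s

r_p = 6052 + 287.4 = 6339.4 km = 6.3394×10⁶ m.
r_a = 6052 + 11020 = 17072 km = 1.7072×10⁷ m.
Semi-major axis a = (r_p + r_a)/2 = 11706 km = 1.171×10⁷ m.
Vis-viva: v² = μ(2/r − 1/a) = 3.249×10¹⁴ × (3.155×10⁻⁷ − 8.543×10⁻⁸) = 7.475×10⁷ m²/s².
v = 8646 m/s = 8.646 km/s.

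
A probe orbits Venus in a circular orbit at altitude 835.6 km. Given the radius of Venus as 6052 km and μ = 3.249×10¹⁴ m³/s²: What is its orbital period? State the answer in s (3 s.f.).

r = 6052 + 835.6 = 6887.6 km = 6.8876×10⁶ m.
Kepler's third law: T = 2π√(r³/μ) = 2π√((6.888×10⁶)³ / 3.249×10¹⁴).
r³/μ = 1.006×10⁶ s², so T = 2π × 1.003×10³ = 6.301×10³ s.

T ≈ 6300 s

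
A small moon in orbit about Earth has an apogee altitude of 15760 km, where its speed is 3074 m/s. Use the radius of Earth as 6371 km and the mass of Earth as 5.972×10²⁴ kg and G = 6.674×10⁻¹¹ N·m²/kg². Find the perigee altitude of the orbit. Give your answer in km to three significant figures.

perigee altitude ≈ 1500 km

μ = GM = 6.674×10⁻¹¹ × 5.972×10²⁴ = 3.986×10¹⁴ m³/s².
r_a = 6371 + 15760 = 22131 km = 2.213×10⁷ m.
Specific energy ε = v²/2 − μ/r = -1.328×10⁷ J/kg, so a = −μ/(2ε) = 1.500×10⁷ m.
The apsides satisfy r_p + r_a = 2a, so the perigee radius is 2a − r_a = 7.871×10⁶ m = 7870.8 km.
Perigee altitude = 7870.8 − 6371 = 1499.8 km.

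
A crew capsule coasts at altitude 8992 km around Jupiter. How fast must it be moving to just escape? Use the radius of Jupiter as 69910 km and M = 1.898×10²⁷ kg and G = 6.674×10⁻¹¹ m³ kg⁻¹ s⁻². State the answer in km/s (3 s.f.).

μ = GM = 6.674×10⁻¹¹ × 1.898×10²⁷ = 1.267×10¹⁷ m³/s².
r = 69910 + 8992 = 78902 km = 7.8902×10⁷ m.
Escape speed v_esc = √(2μ/r) = √(2 × 1.267×10¹⁷ / 7.890×10⁷) = √(3.211×10⁹) = 56660 m/s.
= 56.66 km/s.

v_esc ≈ 56.7 km/s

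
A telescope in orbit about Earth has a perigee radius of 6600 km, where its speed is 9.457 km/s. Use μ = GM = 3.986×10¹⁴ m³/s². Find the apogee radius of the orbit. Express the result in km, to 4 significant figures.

apogee radius ≈ 18830 km

r_p = 6.600×10⁶ m.
Specific energy ε = v²/2 − μ/r = -1.568×10⁷ J/kg, so a = −μ/(2ε) = 1.271×10⁷ m.
The apsides satisfy r_p + r_a = 2a, so the apogee radius is 2a − r_p = 1.883×10⁷ m = 18827 km.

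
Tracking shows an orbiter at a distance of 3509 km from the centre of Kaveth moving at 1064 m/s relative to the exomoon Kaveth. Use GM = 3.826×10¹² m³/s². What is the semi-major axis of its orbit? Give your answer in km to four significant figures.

r = 3.509×10⁶ m.
Specific orbital energy ε = v²/2 − μ/r = (1064)²/2 − 3.826×10¹²/3.509×10⁶ = -5.243×10⁵ J/kg.
Since ε = −μ/(2a), a = −μ/(2ε) = 3.649×10⁶ m = 3648.7 km.

a ≈ 3649 km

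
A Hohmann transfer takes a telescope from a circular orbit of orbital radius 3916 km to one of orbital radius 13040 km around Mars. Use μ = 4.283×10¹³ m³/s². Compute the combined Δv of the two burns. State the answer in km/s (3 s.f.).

r₁ = 3916 km = 3.916×10⁶ m.
r₂ = 13040 km = 1.304×10⁷ m.
Transfer ellipse a_t = (r₁ + r₂)/2 = 8.478×10⁶ m.
At r₁: circular v_c1 = √(μ/r₁) = 3307 m/s; transfer-periapsis v_p = √[μ(2/r₁ − 1/a_t)] = 4102 m/s.
Δv₁ = v_p − v_c1 = 794.4 m/s.
At r₂: circular v_c2 = √(μ/r₂) = 1812 m/s; transfer-apoapsis v_a = √[μ(2/r₂ − 1/a_t)] = 1232 m/s.
Δv₂ = v_c2 − v_a = 580.6 m/s.
Total Δv = Δv₁ + Δv₂ = 1375 m/s = 1.375 km/s.

Δv_total ≈ 1.37 km/s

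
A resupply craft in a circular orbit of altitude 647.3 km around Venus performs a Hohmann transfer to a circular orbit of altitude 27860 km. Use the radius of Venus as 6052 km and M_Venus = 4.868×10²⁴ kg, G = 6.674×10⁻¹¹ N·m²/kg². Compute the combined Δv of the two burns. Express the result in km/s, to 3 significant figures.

Δv_total ≈ 3.35 km/s

μ = GM = 6.674×10⁻¹¹ × 4.868×10²⁴ = 3.249×10¹⁴ m³/s².
r₁ = 6052 + 647.3 = 6699.3 km = 6.6993×10⁶ m.
r₂ = 6052 + 27860 = 33912 km = 3.3912×10⁷ m.
Transfer ellipse a_t = (r₁ + r₂)/2 = 2.031×10⁷ m.
At r₁: circular v_c1 = √(μ/r₁) = 6964 m/s; transfer-periapsis v_p = √[μ(2/r₁ − 1/a_t)] = 9000 m/s.
Δv₁ = v_p − v_c1 = 2036 m/s.
At r₂: circular v_c2 = √(μ/r₂) = 3095 m/s; transfer-apoapsis v_a = √[μ(2/r₂ − 1/a_t)] = 1778 m/s.
Δv₂ = v_c2 − v_a = 1317 m/s.
Total Δv = Δv₁ + Δv₂ = 3353 m/s = 3.353 km/s.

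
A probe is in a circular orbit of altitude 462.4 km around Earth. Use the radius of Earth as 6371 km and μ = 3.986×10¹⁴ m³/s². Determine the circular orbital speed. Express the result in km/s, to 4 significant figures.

v ≈ 7.637 km/s

r = 6371 + 462.4 = 6833.4 km = 6.8334×10⁶ m.
For a circular orbit v = √(μ/r) = √(3.986×10¹⁴ / 6.833×10⁶) = √(5.833×10⁷) = 7637 m/s.
That is 7.637 km/s.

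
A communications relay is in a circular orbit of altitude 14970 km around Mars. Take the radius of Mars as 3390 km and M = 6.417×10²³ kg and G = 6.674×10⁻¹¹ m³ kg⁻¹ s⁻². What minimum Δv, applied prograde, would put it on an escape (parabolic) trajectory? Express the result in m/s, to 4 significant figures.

μ = GM = 6.674×10⁻¹¹ × 6.417×10²³ = 4.283×10¹³ m³/s².
r = 3390 + 14970 = 18360 km = 1.8360×10⁷ m.
Circular speed v_c = √(μ/r) = 1527 m/s.
Escape speed v_esc = √(2μ/r) = √2 × v_c = 2160 m/s.
Δv = v_esc − v_c = 632.6 m/s.

Δv ≈ 632.6 m/s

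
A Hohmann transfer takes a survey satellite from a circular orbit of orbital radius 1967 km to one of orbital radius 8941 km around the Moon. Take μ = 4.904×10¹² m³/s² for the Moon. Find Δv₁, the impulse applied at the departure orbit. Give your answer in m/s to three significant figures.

r₁ = 1967 km = 1.967×10⁶ m.
r₂ = 8941 km = 8.941×10⁶ m.
Transfer ellipse a_t = (r₁ + r₂)/2 = 5.454×10⁶ m.
At r₁: circular v_c1 = √(μ/r₁) = 1579 m/s; transfer-perilune v_p = √[μ(2/r₁ − 1/a_t)] = 2022 m/s.
Δv₁ = v_p − v_c1 = 442.7 m/s.

Δv ≈ 443 m/s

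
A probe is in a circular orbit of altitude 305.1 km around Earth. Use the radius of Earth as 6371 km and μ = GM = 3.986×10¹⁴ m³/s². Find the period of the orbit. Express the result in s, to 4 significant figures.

T ≈ 5429 s

r = 6371 + 305.1 = 6676.1 km = 6.6761×10⁶ m.
Kepler's third law: T = 2π√(r³/μ) = 2π√((6.676×10⁶)³ / 3.986×10¹⁴).
r³/μ = 7.465×10⁵ s², so T = 2π × 8.640×10² = 5.429×10³ s.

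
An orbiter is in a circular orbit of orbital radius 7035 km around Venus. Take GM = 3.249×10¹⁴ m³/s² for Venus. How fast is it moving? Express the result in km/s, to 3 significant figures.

r = 7035 km = 7.035×10⁶ m.
For a circular orbit v = √(μ/r) = √(3.249×10¹⁴ / 7.035×10⁶) = √(4.618×10⁷) = 6796 m/s.
That is 6.796 km/s.

v ≈ 6.80 km/s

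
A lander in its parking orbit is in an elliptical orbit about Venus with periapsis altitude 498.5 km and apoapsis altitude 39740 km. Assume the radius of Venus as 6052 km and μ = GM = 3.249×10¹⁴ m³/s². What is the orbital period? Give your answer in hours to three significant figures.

r_p = 6052 + 498.5 = 6550.5 km = 6.5505×10⁶ m.
r_a = 6052 + 39740 = 45792 km = 4.5792×10⁷ m.
Semi-major axis a = (r_p + r_a)/2 = (6550.5 + 45792)/2 = 26171 km = 2.617×10⁷ m.
By Kepler's third law T = 2π√(a³/μ) = 2π × 7.428×10³ = 4.667×10⁴ s.
= 12.96 hours.

T ≈ 13.0 hours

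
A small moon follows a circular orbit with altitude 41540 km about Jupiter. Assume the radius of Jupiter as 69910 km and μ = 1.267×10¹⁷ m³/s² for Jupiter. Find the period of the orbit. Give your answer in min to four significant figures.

r = 69910 + 41540 = 111450 km = 1.1145×10⁸ m.
Kepler's third law: T = 2π√(r³/μ) = 2π√((1.114×10⁸)³ / 1.267×10¹⁷).
r³/μ = 1.093×10⁷ s², so T = 2π × 3.305×10³ = 2.077×10⁴ s.
Converting: 2.077×10⁴ s ÷ 60.00 = 346.1 min.

T ≈ 346.1 min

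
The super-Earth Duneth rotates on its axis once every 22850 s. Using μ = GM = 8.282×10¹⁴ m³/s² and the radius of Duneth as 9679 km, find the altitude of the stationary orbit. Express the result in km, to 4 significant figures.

h_sync ≈ 12530 km

A synchronous orbit has period T, so by Kepler's third law a = (μT²/4π²)^(1/3).
μT²/4π² = 8.282×10¹⁴ × (2.285×10⁴)² / 39.48 = 1.095×10²² m³.
a = 2.221×10⁷ m = 22208 km.
Altitude h = a − R = 22208 − 9679 = 12529 km.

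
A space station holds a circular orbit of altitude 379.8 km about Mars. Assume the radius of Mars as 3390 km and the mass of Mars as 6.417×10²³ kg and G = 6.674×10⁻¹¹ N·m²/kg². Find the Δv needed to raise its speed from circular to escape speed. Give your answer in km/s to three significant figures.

μ = GM = 6.674×10⁻¹¹ × 6.417×10²³ = 4.283×10¹³ m³/s².
r = 3390 + 379.8 = 3769.8 km = 3.7698×10⁶ m.
Circular speed v_c = √(μ/r) = 3371 m/s.
Escape speed v_esc = √(2μ/r) = √2 × v_c = 4767 m/s.
Δv = v_esc − v_c = 1396 m/s = 1.396 km/s.

Δv ≈ 1.40 km/s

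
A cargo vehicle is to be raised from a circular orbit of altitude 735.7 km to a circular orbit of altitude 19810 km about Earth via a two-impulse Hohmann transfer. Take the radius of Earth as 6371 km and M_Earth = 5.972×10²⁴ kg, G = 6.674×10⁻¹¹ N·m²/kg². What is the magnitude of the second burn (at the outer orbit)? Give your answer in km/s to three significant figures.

μ = GM = 6.674×10⁻¹¹ × 5.972×10²⁴ = 3.986×10¹⁴ m³/s².
r₁ = 6371 + 735.7 = 7106.7 km = 7.1067×10⁶ m.
r₂ = 6371 + 19810 = 26181 km = 2.6181×10⁷ m.
Transfer ellipse a_t = (r₁ + r₂)/2 = 1.664×10⁷ m.
At r₁: circular v_c1 = √(μ/r₁) = 7489 m/s; transfer-perigee v_p = √[μ(2/r₁ − 1/a_t)] = 9393 m/s.
At r₂: circular v_c2 = √(μ/r₂) = 3902 m/s; transfer-apogee v_a = √[μ(2/r₂ − 1/a_t)] = 2550 m/s.
Δv₂ = v_c2 − v_a = 1352 m/s.
= 1.352 km/s.

Δv ≈ 1.35 km/s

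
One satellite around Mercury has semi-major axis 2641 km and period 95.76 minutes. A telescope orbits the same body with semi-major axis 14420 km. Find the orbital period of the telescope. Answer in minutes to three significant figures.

T₂ ≈ 1220 minutes

Kepler's third law: T² ∝ a³, so T₂ = T₁ (a₂/a₁)^(3/2).
a₂/a₁ = 5.460, (a₂/a₁)^(3/2) = 12.76.
T₂ = 95.76 × 12.76 = 1222 minutes.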